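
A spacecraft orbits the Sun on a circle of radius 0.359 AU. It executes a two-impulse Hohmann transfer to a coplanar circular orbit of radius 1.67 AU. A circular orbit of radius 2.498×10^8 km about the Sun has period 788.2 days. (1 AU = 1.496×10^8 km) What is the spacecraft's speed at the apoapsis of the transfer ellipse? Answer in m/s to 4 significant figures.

From Kepler's third law T² = 4π²r³/μ at r = 2.498×10^8 km, T = 788.2 days = 788.2 × 86400 s = 6.810048×10^7 s: μ = 4π²r³/T² = 1.32690×10^11 km³/s².
In km: r₁ = 0.359 × 1.496×10^8 = 5.37064×10^7 km; r₂ = 1.67 × 1.496×10^8 = 2.49832×10^8 km.
Transfer-ellipse semi-major axis a_t = (r₁ + r₂)/2 = (5.37064×10^7 + 2.49832×10^8)/2 = 1.517692×10^8 km.
The apoapsis of the transfer ellipse is at r = 2.49832×10^8 km.
From the vis-viva equation, v = √[μ(2/r − 1/a_t)] = 13.71 km/s.

v = 13710 m/s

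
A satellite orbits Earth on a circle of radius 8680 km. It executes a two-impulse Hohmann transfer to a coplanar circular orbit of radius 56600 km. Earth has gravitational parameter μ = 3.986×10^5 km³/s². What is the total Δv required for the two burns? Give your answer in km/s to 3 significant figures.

Semi-major axis of the transfer orbit: a_t = (8680 + 56600)/2 = 32640 km.
At r₁ the circular-orbit speed is v₁ = √(μ/r₁) = 6.777 km/s.
Transfer-orbit speed at r₁ (v² = μ(2/r − 1/a)): v_p = √[μ(2/r₁ − 1/a_t)] = 8.924 km/s.
First burn Δv₁ = |v_p − v₁| = 2.147 km/s.
Circular speed at r₂: v₂ = √(μ/r₂) = 2.654 km/s.
Transfer-orbit speed at r₂: v_a = √[μ(2/r₂ − 1/a_t)] = 1.369 km/s.
Second burn Δv₂ = |v₂ − v_a| = 1.285 km/s.
Δv = Δv₁ + Δv₂ = 2.147 + 1.285 = 3.432 km/s.

Δv = 3.43 km/s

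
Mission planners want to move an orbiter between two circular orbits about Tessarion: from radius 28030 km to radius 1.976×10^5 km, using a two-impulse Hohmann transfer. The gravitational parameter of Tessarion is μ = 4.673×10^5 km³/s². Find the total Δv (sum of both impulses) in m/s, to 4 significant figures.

Δv = 2092 m/s

Semi-major axis of the transfer orbit: a_t = (28030 + 1.976×10^5)/2 = 1.12815×10^5 km.
Circular speed at r₁: v₁ = √(μ/r₁) = √(4.673×10^5/28030) = 4.083 km/s.
On the transfer ellipse at r₁, vis-viva equation gives v_p = √[μ(2/r₁ − 1/a_t)] = 5.404 km/s.
First burn Δv₁ = |v_p − v₁| = 1.321 km/s.
At r₂, v₂ = √(μ/r₂) = 1.5378 km/s.
Transfer-orbit speed at r₂: v_a = √[μ(2/r₂ − 1/a_t)] = 0.76654 km/s.
Second burn Δv₂ = |v₂ − v_a| = 0.7713 km/s.
Δv = Δv₁ + Δv₂ = 1.321 + 0.7713 = 2.092 km/s.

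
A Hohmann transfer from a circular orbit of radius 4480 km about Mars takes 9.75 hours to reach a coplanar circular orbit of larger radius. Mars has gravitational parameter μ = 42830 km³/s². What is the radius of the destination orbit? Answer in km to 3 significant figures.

Transfer time t = 9.75 hours = 35100 s, and t = π√(a_t³/μ).
So a_t = (μ t²/π²)^(1/3) = (42830 × (35100)² / π²)^(1/3) = 17486 km.
Since a_t = (r₁ + r₂)/2, r₂ = 2a_t − r₁ = 2×17486 − 4480 = 30492 km.

r₂ = 30500 km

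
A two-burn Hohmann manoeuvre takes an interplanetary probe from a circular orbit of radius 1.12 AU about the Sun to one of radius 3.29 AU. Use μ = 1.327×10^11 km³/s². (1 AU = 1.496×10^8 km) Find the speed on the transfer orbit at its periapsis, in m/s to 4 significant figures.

v = 34380 m/s

In km: r₁ = 1.12 × 1.496×10^8 = 1.67552×10^8 km; r₂ = 3.29 × 1.496×10^8 = 4.92184×10^8 km.
Semi-major axis of the transfer orbit: a_t = (1.67552×10^8 + 4.92184×10^8)/2 = 3.29868×10^8 km.
The periapsis of the transfer ellipse is at r = 1.67552×10^8 km.
Applying v² = μ(2/r − 1/a_t): v = 34.38 km/s.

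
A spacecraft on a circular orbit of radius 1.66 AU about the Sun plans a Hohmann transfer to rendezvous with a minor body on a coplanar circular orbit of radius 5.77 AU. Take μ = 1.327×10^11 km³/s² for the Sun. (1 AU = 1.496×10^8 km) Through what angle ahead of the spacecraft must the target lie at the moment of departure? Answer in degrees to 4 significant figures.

φ = 87.01°

In km: r₁ = 1.66 × 1.496×10^8 = 2.48336×10^8 km; r₂ = 5.77 × 1.496×10^8 = 8.63192×10^8 km.
Transfer-ellipse semi-major axis a_t = (r₁ + r₂)/2 = (2.48336×10^8 + 8.63192×10^8)/2 = 5.55764×10^8 km.
Transfer time t = π√(a_t³/μ) = 1.130×10^8 s.
The target's mean motion on its circular orbit is ω₂ = √(μ/r₂³) = 1.436×10^-8 rad/s.
Angle swept by the target during transfer: ω₂·t = 1.623 rad = 92.99°.
The spacecraft traverses 180° on the transfer ellipse, so the target must lead by 180° − 92.99° = 87.01°.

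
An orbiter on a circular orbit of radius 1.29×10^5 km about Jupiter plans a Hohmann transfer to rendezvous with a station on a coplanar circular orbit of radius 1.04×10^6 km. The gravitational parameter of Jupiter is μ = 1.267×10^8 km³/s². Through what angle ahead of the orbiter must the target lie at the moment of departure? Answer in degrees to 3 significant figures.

φ = 104°

Transfer-ellipse semi-major axis a_t = (r₁ + r₂)/2 = (1.290×10^5 + 1.040×10^6)/2 = 5.845×10^5 km.
Transfer time t = π√(a_t³/μ) = 1.2472×10^5 s.
The target's mean motion on its circular orbit is ω₂ = √(μ/r₂³) = 1.0613×10^-5 rad/s.
Angle swept by the target during transfer: ω₂·t = 1.3237 rad = 75.84°.
The orbiter traverses 180° on the transfer ellipse, so the target must lead by 180° − 75.84° = 104°.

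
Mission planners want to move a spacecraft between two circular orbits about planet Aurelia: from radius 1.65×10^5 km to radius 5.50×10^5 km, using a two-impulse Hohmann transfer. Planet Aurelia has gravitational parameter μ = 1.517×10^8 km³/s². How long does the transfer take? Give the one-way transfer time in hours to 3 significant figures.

Transfer-ellipse semi-major axis a_t = (r₁ + r₂)/2 = (1.650×10^5 + 5.500×10^5)/2 = 3.575×10^5 km.
Half the transfer-orbit period gives t = π√(a_t³/μ) = 54520 s.
Converting: 54520 s ÷ 3600 s/hour = 15.1 hours.

t = 15.1 hours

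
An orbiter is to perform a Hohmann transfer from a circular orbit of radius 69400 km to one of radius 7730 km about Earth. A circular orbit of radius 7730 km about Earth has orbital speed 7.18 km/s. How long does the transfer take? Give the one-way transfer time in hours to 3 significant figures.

t = 10.5 hours

From the circular-orbit relation v² = μ/r at r = 7730 km: μ = v²r = (7.18)² × 7730 = 3.98500×10^5 km³/s².
Semi-major axis of the transfer orbit: a_t = (69400 + 7730)/2 = 38565 km.
By Kepler's third law the transfer-orbit period is T = 2π√(a_t³/μ), so t = T/2 = 37690 s.
Converting: 37690 s ÷ 3600 s/hour = 10.5 hours.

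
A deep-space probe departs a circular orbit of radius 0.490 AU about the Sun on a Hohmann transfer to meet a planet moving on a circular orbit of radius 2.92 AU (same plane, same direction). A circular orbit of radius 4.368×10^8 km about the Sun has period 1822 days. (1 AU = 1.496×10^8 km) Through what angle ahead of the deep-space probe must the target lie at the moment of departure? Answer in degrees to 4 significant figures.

From Kepler's third law T² = 4π²r³/μ at r = 4.368×10^8 km, T = 1822 days = 1822 × 86400 s = 1.574208×10^8 s: μ = 4π²r³/T² = 1.32765×10^11 km³/s².
In km: r₁ = 0.490 × 1.496×10^8 = 7.3304×10^7 km; r₂ = 2.92 × 1.496×10^8 = 4.36832×10^8 km.
Semi-major axis of the transfer orbit: a_t = (7.3304×10^7 + 4.36832×10^8)/2 = 2.55068×10^8 km.
The half-period of the transfer ellipse is t = π√(a_t³/μ) = 3.5123×10^7 s.
Target angular speed ω₂ = √(μ/r₂³) = 3.9909×10^-8 rad/s.
Angle swept by the target during transfer: ω₂·t = 1.4017 rad = 80.31°.
The deep-space probe traverses 180° on the transfer ellipse, so the target must lead by 180° − 80.31° = 99.69°.

φ = 99.69°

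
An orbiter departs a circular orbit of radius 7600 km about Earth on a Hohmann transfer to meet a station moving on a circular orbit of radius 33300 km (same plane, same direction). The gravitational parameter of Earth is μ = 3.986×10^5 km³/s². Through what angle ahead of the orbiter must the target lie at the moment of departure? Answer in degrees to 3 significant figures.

Transfer-ellipse semi-major axis a_t = (r₁ + r₂)/2 = (7600 + 33300)/2 = 20450 km.
Transfer time t = π√(a_t³/μ) = 14550 s.
The target's mean motion on its circular orbit is ω₂ = √(μ/r₂³) = 1.039×10^-4 rad/s.
Angle swept by the target during transfer: ω₂·t = 1.512 rad = 86.63°.
Arrival is 180° from departure on the ellipse, so φ = 180° − 86.63° = 93.4°.

φ = 93.4°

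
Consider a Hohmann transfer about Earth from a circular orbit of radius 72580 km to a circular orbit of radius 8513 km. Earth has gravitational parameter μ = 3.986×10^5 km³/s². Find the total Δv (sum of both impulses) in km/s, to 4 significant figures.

Δv = 3.582 km/s

The Hohmann ellipse has a_t = (r₁ + r₂)/2 = 40546.5 km.
At r₁ the circular-orbit speed is v₁ = √(μ/r₁) = 2.3435 km/s.
Transfer-orbit speed at r₁ (vis-viva equation): v_a = √[μ(2/r₁ − 1/a_t)] = 1.0738 km/s.
First burn Δv₁ = |v_a − v₁| = 1.270 km/s.
Circular speed at r₂: v₂ = √(μ/r₂) = 6.843 km/s.
Transfer-orbit speed at r₂: v_p = √[μ(2/r₂ − 1/a_t)] = 9.155 km/s.
Second burn Δv₂ = |v₂ − v_p| = 2.312 km/s.
Total Δv = Δv₁ + Δv₂ = 3.582 km/s.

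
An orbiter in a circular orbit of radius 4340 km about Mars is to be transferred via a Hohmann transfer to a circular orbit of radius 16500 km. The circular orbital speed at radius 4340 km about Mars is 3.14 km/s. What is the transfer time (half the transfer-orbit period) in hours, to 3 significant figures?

From the circular-orbit relation v² = μ/r at r = 4340 km: μ = v²r = (3.14)² × 4340 = 42790.7 km³/s².
Transfer-ellipse semi-major axis a_t = (r₁ + r₂)/2 = (4340 + 16500)/2 = 10420 km.
By Kepler's third law the transfer-orbit period is T = 2π√(a_t³/μ), so t = T/2 = 16150 s.
Converting: 16150 s ÷ 3600 s/hour = 4.49 hours.

t = 4.49 hours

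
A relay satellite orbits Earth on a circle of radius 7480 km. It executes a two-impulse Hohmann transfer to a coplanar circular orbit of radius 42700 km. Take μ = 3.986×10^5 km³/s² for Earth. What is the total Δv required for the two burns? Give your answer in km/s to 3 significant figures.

Δv = 3.61 km/s

Semi-major axis of the transfer orbit: a_t = (7480 + 42700)/2 = 25090 km.
Circular speed at r₁: v₁ = √(μ/r₁) = √(3.986×10^5/7480) = 7.300 km/s.
On the transfer ellipse at r₁, v² = μ(2/r − 1/a) gives v_p = √[μ(2/r₁ − 1/a_t)] = 9.523 km/s.
First burn Δv₁ = |v_p − v₁| = 2.223 km/s.
At r₂, v₂ = √(μ/r₂) = 3.055 km/s.
Transfer-orbit speed at r₂: v_a = √[μ(2/r₂ − 1/a_t)] = 1.668 km/s.
Second burn Δv₂ = |v₂ − v_a| = 1.387 km/s.
Total Δv = Δv₁ + Δv₂ = 3.610 km/s.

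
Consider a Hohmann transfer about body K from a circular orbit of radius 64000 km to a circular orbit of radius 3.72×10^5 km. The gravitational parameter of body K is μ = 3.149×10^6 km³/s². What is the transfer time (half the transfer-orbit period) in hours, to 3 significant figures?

t = 50.1 hours

The Hohmann ellipse has a_t = (r₁ + r₂)/2 = 2.180×10^5 km.
Half the transfer-orbit period gives t = π√(a_t³/μ) = 1.802×10^5 s.
Converting: 1.802×10^5 s ÷ 3600 s/hour = 50.1 hours.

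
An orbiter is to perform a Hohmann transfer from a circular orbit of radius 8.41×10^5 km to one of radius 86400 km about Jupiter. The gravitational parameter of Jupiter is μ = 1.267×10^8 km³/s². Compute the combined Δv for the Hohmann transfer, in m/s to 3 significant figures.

Δv = 20300 m/s

Semi-major axis of the transfer orbit: a_t = (8.410×10^5 + 86400)/2 = 4.637×10^5 km.
At r₁ the circular-orbit speed is v₁ = √(μ/r₁) = 12.2741 km/s.
On the transfer ellipse at r₁, vis-viva gives v_a = √[μ(2/r₁ − 1/a_t)] = 5.29820 km/s.
First burn Δv₁ = |v_a − v₁| = 6.9759 km/s.
Circular speed at r₂: v₂ = √(μ/r₂) = 38.294 km/s.
Transfer-orbit speed at r₂: v_p = √[μ(2/r₂ − 1/a_t)] = 51.572 km/s.
Second burn Δv₂ = |v₂ − v_p| = 13.278 km/s.
Δv = Δv₁ + Δv₂ = 6.9759 + 13.278 = 20.25 km/s.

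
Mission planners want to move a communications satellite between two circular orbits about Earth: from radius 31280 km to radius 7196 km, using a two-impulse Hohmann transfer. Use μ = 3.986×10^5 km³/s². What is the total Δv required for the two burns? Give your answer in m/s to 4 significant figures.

Δv = 3434 m/s

Transfer-ellipse semi-major axis a_t = (r₁ + r₂)/2 = (31280 + 7196)/2 = 19238 km.
Circular speed at r₁: v₁ = √(μ/r₁) = √(3.986×10^5/31280) = 3.56973 km/s.
Transfer-orbit speed at r₁ (v² = μ(2/r − 1/a)): v_a = √[μ(2/r₁ − 1/a_t)] = 2.18324 km/s.
First burn Δv₁ = |v_a − v₁| = 1.386 km/s.
At r₂, v₂ = √(μ/r₂) = 7.4426 km/s.
Transfer-orbit speed at r₂: v_p = √[μ(2/r₂ − 1/a_t)] = 9.4902 km/s.
Second burn Δv₂ = |v₂ − v_p| = 2.048 km/s.
Δv = Δv₁ + Δv₂ = 1.386 + 2.048 = 3.434 km/s.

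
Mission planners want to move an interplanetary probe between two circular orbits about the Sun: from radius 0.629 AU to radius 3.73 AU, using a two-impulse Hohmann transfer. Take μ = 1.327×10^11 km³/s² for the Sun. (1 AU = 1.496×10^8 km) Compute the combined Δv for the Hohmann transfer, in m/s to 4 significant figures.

Δv = 18710 m/s

In km: r₁ = 0.629 × 1.496×10^8 = 9.40984×10^7 km; r₂ = 3.73 × 1.496×10^8 = 5.58008×10^8 km.
Semi-major axis of the transfer orbit: a_t = (9.40984×10^7 + 5.58008×10^8)/2 = 3.260532×10^8 km.
At r₁ the circular-orbit speed is v₁ = √(μ/r₁) = 37.553 km/s.
On the transfer ellipse at r₁, vis-viva equation gives v_p = √[μ(2/r₁ − 1/a_t)] = 49.127 km/s.
First burn Δv₁ = |v_p − v₁| = 11.57 km/s.
Circular speed at r₂: v₂ = √(μ/r₂) = 15.421 km/s.
Transfer-orbit speed at r₂: v_a = √[μ(2/r₂ − 1/a_t)] = 8.2844 km/s.
Second burn Δv₂ = |v₂ − v_a| = 7.137 km/s.
Total Δv = Δv₁ + Δv₂ = 18.71 km/s.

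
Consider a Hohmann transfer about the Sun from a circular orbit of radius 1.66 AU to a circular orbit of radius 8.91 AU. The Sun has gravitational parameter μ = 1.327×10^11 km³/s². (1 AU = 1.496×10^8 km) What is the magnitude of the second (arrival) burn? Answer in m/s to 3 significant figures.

In km: r₁ = 1.66 × 1.496×10^8 = 2.48336×10^8 km; r₂ = 8.91 × 1.496×10^8 = 1.332936×10^9 km.
The Hohmann ellipse has a_t = (r₁ + r₂)/2 = 7.90636×10^8 km.
On the circular orbit at r = 1.332936×10^9 km, v_c = √(μ/r) = 9.978 km/s.
Transfer-orbit speed at the same r (vis-viva, a = a_t): v_t = √[μ(2/r − 1/a_t)] = 5.592 km/s.
Δv₂ = |v_t − v_c| = |5.592 − 9.978| = 4.386 km/s.

Δv₂ = 4390 m/s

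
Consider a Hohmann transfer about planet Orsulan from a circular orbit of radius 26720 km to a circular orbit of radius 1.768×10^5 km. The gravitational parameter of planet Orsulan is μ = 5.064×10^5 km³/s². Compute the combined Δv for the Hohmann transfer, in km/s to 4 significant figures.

Δv = 2.210 km/s

The Hohmann ellipse has a_t = (r₁ + r₂)/2 = 1.0176×10^5 km.
Circular speed at r₁: v₁ = √(μ/r₁) = √(5.064×10^5/26720) = 4.353 km/s.
On the transfer ellipse at r₁, vis-viva gives v_p = √[μ(2/r₁ − 1/a_t)] = 5.738 km/s.
First burn Δv₁ = |v_p − v₁| = 1.385 km/s.
Circular speed at r₂: v₂ = √(μ/r₂) = 1.6924 km/s.
Transfer-orbit speed at r₂: v_a = √[μ(2/r₂ − 1/a_t)] = 0.86723 km/s.
Second burn Δv₂ = |v₂ − v_a| = 0.8252 km/s.
Total Δv = Δv₁ + Δv₂ = 2.210 km/s.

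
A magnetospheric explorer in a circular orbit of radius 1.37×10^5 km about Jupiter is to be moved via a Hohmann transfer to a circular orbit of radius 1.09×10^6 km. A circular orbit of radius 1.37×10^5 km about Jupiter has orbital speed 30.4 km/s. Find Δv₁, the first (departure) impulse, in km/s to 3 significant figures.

From the circular-orbit relation v² = μ/r at r = 1.37×10^5 km: μ = v²r = (30.4)² × 1.37×10^5 = 1.26610×10^8 km³/s².
The Hohmann ellipse has a_t = (r₁ + r₂)/2 = 6.135×10^5 km.
On the circular orbit at r = 1.370×10^5 km, v_c = √(μ/r) = 30.40 km/s.
Vis-viva on the transfer ellipse at r = 1.370×10^5 km gives v_t = √[μ(2/r − 1/a_t)] = 40.52 km/s.
Δv₁ = |v_t − v_c| = |40.52 − 30.40| = 10.12 km/s.

Δv₁ = 10.1 km/s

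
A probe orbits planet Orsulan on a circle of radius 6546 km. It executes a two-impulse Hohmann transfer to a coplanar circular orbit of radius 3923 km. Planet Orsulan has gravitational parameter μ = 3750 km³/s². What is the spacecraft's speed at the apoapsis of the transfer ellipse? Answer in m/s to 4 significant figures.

v = 655.2 m/s

Semi-major axis of the transfer orbit: a_t = (6546 + 3923)/2 = 5234.5 km.
The apoapsis of the transfer ellipse is at r = 6546 km.
Applying v² = μ(2/r − 1/a_t): v = 0.6552 km/s.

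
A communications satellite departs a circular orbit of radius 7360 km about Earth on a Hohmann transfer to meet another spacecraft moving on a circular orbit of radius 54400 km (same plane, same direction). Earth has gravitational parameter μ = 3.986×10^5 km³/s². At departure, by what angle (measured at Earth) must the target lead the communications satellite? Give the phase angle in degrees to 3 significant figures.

The Hohmann ellipse has a_t = (r₁ + r₂)/2 = 30880 km.
The half-period of the transfer ellipse is t = π√(a_t³/μ) = 27002 s.
Target angular speed ω₂ = √(μ/r₂³) = 4.9759×10^-5 rad/s.
Angle swept by the target during transfer: ω₂·t = 1.3436 rad = 76.98°.
Arrival is 180° from departure on the ellipse, so φ = 180° − 76.98° = 103°.

φ = 103°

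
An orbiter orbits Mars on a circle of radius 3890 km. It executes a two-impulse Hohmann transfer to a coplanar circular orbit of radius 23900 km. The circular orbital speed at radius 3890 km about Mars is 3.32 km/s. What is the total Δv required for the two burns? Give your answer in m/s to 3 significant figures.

Δv = 1660 m/s

From the circular-orbit relation v² = μ/r at r = 3890 km: μ = v²r = (3.32)² × 3890 = 42877.1 km³/s².
Transfer-ellipse semi-major axis a_t = (r₁ + r₂)/2 = (3890 + 23900)/2 = 13895 km.
At r₁ the circular-orbit speed is v₁ = √(μ/r₁) = 3.320 km/s.
Transfer-orbit speed at r₁ (vis-viva equation): v_p = √[μ(2/r₁ − 1/a_t)] = 4.354 km/s.
First burn Δv₁ = |v_p − v₁| = 1.034 km/s.
Circular speed at r₂: v₂ = √(μ/r₂) = 1.3394 km/s.
Transfer-orbit speed at r₂: v_a = √[μ(2/r₂ − 1/a_t)] = 0.70870 km/s.
Second burn Δv₂ = |v₂ − v_a| = 0.6307 km/s.
Δv = Δv₁ + Δv₂ = 1.034 + 0.6307 = 1.665 km/s.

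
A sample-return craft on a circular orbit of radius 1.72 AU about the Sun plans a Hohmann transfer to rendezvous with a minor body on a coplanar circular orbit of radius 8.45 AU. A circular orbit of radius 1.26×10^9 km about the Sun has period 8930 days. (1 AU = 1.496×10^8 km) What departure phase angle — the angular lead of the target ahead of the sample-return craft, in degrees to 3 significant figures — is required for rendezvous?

From Kepler's third law T² = 4π²r³/μ at r = 1.26×10^9 km, T = 8930 days = 8930 × 86400 s = 7.71552×10^8 s: μ = 4π²r³/T² = 1.32660×10^11 km³/s².
In km: r₁ = 1.72 × 1.496×10^8 = 2.57312×10^8 km; r₂ = 8.45 × 1.496×10^8 = 1.26412×10^9 km.
Semi-major axis of the transfer orbit: a_t = (2.57312×10^8 + 1.26412×10^9)/2 = 7.60716×10^8 km.
The half-period of the transfer ellipse is t = π√(a_t³/μ) = 1.80973×10^8 s.
Target angular speed ω₂ = √(μ/r₂³) = 8.10379×10^-9 rad/s.
Angle swept by the target during transfer: ω₂·t = 1.4666 rad = 84.03°.
The sample-return craft traverses 180° on the transfer ellipse, so the target must lead by 180° − 84.03° = 96.0°.

φ = 96.0°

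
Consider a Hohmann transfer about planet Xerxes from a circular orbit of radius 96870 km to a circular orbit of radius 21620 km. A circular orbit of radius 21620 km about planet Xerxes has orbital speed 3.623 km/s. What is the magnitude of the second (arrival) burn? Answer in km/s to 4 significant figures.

Δv₂ = 1.010 km/s

From the circular-orbit relation v² = μ/r at r = 21620 km: μ = v²r = (3.623)² × 21620 = 2.83787×10^5 km³/s².
Transfer-ellipse semi-major axis a_t = (r₁ + r₂)/2 = (96870 + 21620)/2 = 59245 km.
Circular speed at r = 21620 km: v_c = √(μ/r) = 3.623 km/s.
Transfer-orbit speed at the same r (vis-viva, a = a_t): v_t = √[μ(2/r − 1/a_t)] = 4.633 km/s.
Δv₂ = |v_t − v_c| = |4.633 − 3.623| = 1.010 km/s.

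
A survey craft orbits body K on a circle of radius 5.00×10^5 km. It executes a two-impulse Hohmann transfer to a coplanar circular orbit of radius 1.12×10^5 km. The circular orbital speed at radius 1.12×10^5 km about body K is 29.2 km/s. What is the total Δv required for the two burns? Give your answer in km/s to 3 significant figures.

Δv = 13.6 km/s

From the circular-orbit relation v² = μ/r at r = 1.12×10^5 km: μ = v²r = (29.2)² × 1.12×10^5 = 9.54957×10^7 km³/s².
Transfer-ellipse semi-major axis a_t = (r₁ + r₂)/2 = (5.000×10^5 + 1.120×10^5)/2 = 3.060×10^5 km.
At r₁ the circular-orbit speed is v₁ = √(μ/r₁) = 13.82 km/s.
Transfer-orbit speed at r₁ (v² = μ(2/r − 1/a)): v_a = √[μ(2/r₁ − 1/a_t)] = 8.361 km/s.
First burn Δv₁ = |v_a − v₁| = 5.4590 km/s.
Circular speed at r₂: v₂ = √(μ/r₂) = 29.2000 km/s.
Transfer-orbit speed at r₂: v_p = √[μ(2/r₂ − 1/a_t)] = 37.3256 km/s.
Second burn Δv₂ = |v₂ − v_p| = 8.1256 km/s.
Δv = Δv₁ + Δv₂ = 5.4590 + 8.1256 = 13.58 km/s.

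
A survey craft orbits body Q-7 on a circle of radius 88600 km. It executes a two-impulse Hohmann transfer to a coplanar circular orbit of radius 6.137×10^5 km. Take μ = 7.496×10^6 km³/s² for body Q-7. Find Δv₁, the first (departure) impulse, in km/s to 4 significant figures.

The Hohmann ellipse has a_t = (r₁ + r₂)/2 = 3.5115×10^5 km.
On the circular orbit at r = 88600 km, v_c = √(μ/r) = 9.198 km/s.
Vis-viva on the transfer ellipse at r = 88600 km gives v_t = √[μ(2/r − 1/a_t)] = 12.16 km/s.
Δv₁ = |v_t − v_c| = |12.16 − 9.198| = 2.962 km/s.

Δv₁ = 2.962 km/s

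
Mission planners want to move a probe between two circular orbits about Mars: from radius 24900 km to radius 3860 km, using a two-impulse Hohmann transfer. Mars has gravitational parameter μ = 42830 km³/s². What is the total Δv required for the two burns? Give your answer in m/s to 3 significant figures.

Δv = 1680 m/s

The Hohmann ellipse has a_t = (r₁ + r₂)/2 = 14380 km.
At r₁ the circular-orbit speed is v₁ = √(μ/r₁) = 1.3115 km/s.
Transfer-orbit speed at r₁ (vis-viva): v_a = √[μ(2/r₁ − 1/a_t)] = 0.67950 km/s.
First burn Δv₁ = |v_a − v₁| = 0.6320 km/s.
Circular speed at r₂: v₂ = √(μ/r₂) = 3.331 km/s.
Transfer-orbit speed at r₂: v_p = √[μ(2/r₂ − 1/a_t)] = 4.383 km/s.
Second burn Δv₂ = |v₂ − v_p| = 1.052 km/s.
Δv = Δv₁ + Δv₂ = 0.6320 + 1.052 = 1.684 km/s.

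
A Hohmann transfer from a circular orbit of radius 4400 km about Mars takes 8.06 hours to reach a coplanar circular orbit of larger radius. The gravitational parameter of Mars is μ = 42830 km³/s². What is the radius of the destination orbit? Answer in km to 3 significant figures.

r₂ = 26400 km

Transfer time t = 8.06 hours = 29016 s, and t = π√(a_t³/μ).
So a_t = (μ t²/π²)^(1/3) = (42830 × (29016)² / π²)^(1/3) = 15402 km.
Since a_t = (r₁ + r₂)/2, r₂ = 2a_t − r₁ = 2×15402 − 4400 = 26404 km.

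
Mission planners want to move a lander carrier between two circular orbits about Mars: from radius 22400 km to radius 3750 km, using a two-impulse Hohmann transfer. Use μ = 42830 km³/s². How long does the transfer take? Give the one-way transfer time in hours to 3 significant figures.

Semi-major axis of the transfer orbit: a_t = (22400 + 3750)/2 = 13075 km.
Half the transfer-orbit period gives t = π√(a_t³/μ) = 22695 s.
Converting: 22695 s ÷ 3600 s/hour = 6.30 hours.

t = 6.30 hours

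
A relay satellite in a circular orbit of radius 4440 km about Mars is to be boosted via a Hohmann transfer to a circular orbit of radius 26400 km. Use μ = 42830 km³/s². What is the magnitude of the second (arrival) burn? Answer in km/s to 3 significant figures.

Δv₂ = 0.590 km/s

Semi-major axis of the transfer orbit: a_t = (4440 + 26400)/2 = 15420 km.
Circular speed at r = 26400 km: v_c = √(μ/r) = 1.2737 km/s.
Vis-viva on the transfer ellipse at r = 26400 km gives v_t = √[μ(2/r − 1/a_t)] = 0.68347 km/s.
Δv₂ = |v_t − v_c| = |0.68347 − 1.2737| = 0.5902 km/s.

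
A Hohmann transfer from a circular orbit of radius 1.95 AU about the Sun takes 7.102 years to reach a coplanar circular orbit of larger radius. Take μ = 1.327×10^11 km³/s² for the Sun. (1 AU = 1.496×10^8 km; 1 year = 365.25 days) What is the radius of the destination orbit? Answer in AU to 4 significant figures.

r₂ = 9.779 AU

In km: r₁ = 1.95 × 1.496×10^8 = 2.9172×10^8 km.
Transfer time t = 7.102 years × 365.25 × 86400 s = 2.241220752×10^8 s, and t = π√(a_t³/μ).
So a_t = (μ t²/π²)^(1/3) = (1.327×10^11 × (2.241220752×10^8)² / π²)^(1/3) = 8.7736×10^8 km.
Since a_t = (r₁ + r₂)/2, r₂ = 2a_t − r₁ = 2×8.7736×10^8 − 2.9172×10^8 = 1.463×10^9 km.
In AU: r₂ = 1.463×10^9 / 1.496×10^8 = 9.779 AU.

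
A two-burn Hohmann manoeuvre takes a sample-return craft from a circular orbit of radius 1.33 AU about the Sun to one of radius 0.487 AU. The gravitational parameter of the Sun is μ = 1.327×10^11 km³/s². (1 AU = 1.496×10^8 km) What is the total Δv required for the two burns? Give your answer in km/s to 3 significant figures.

In km: r₁ = 1.33 × 1.496×10^8 = 1.98968×10^8 km; r₂ = 0.487 × 1.496×10^8 = 7.28552×10^7 km.
Transfer-ellipse semi-major axis a_t = (r₁ + r₂)/2 = (1.98968×10^8 + 7.28552×10^7)/2 = 1.359116×10^8 km.
Circular speed at r₁: v₁ = √(μ/r₁) = √(1.327×10^11/1.98968×10^8) = 25.825 km/s.
On the transfer ellipse at r₁, v² = μ(2/r − 1/a) gives v_a = √[μ(2/r₁ − 1/a_t)] = 18.908 km/s.
First burn Δv₁ = |v_a − v₁| = 6.917 km/s.
Circular speed at r₂: v₂ = √(μ/r₂) = 42.68 km/s.
Transfer-orbit speed at r₂: v_p = √[μ(2/r₂ − 1/a_t)] = 51.64 km/s.
Second burn Δv₂ = |v₂ − v_p| = 8.960 km/s.
Δv = Δv₁ + Δv₂ = 6.917 + 8.960 = 15.88 km/s.

Δv = 15.9 km/s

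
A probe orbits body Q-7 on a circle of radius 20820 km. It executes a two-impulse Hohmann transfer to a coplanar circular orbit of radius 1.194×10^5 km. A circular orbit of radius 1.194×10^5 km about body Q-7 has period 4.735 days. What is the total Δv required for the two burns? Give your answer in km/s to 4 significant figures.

From Kepler's third law T² = 4π²r³/μ at r = 1.194×10^5 km, T = 4.735 days = 4.735 × 86400 s = 4.09104×10^5 s: μ = 4π²r³/T² = 4.01518×10^5 km³/s².
Transfer-ellipse semi-major axis a_t = (r₁ + r₂)/2 = (20820 + 1.194×10^5)/2 = 70110 km.
Circular speed at r₁: v₁ = √(μ/r₁) = √(4.01518×10^5/20820) = 4.3915 km/s.
Transfer-orbit speed at r₁ (vis-viva): v_p = √[μ(2/r₁ − 1/a_t)] = 5.7309 km/s.
First burn Δv₁ = |v_p − v₁| = 1.3394 km/s.
At r₂, v₂ = √(μ/r₂) = 1.83379 km/s.
Transfer-orbit speed at r₂: v_a = √[μ(2/r₂ − 1/a_t)] = 0.999311 km/s.
Second burn Δv₂ = |v₂ − v_a| = 0.83448 km/s.
Total Δv = Δv₁ + Δv₂ = 2.174 km/s.

Δv = 2.174 km/s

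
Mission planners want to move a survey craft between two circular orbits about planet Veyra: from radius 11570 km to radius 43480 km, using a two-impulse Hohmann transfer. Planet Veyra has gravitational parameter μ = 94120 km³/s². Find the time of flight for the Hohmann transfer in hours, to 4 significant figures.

t = 12.99 hours

Transfer-ellipse semi-major axis a_t = (r₁ + r₂)/2 = (11570 + 43480)/2 = 27525 km.
Half the transfer-orbit period gives t = π√(a_t³/μ) = 46760 s.
Converting: 46760 s ÷ 3600 s/hour = 12.99 hours.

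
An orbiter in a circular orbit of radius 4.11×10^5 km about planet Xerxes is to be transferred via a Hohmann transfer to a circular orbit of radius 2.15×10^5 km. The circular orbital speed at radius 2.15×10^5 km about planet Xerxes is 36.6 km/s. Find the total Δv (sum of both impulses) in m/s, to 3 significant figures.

From the circular-orbit relation v² = μ/r at r = 2.15×10^5 km: μ = v²r = (36.6)² × 2.15×10^5 = 2.88005×10^8 km³/s².
Transfer-ellipse semi-major axis a_t = (r₁ + r₂)/2 = (4.110×10^5 + 2.150×10^5)/2 = 3.130×10^5 km.
Circular speed at r₁: v₁ = √(μ/r₁) = √(2.88005×10^8/4.110×10^5) = 26.4716 km/s.
Transfer-orbit speed at r₁ (vis-viva equation): v_a = √[μ(2/r₁ − 1/a_t)] = 21.9395 km/s.
First burn Δv₁ = |v_a − v₁| = 4.532 km/s.
At r₂, v₂ = √(μ/r₂) = 36.60 km/s.
Transfer-orbit speed at r₂: v_p = √[μ(2/r₂ − 1/a_t)] = 41.94 km/s.
Second burn Δv₂ = |v₂ − v_p| = 5.340 km/s.
Δv = Δv₁ + Δv₂ = 4.532 + 5.340 = 9.872 km/s.

Δv = 9870 m/s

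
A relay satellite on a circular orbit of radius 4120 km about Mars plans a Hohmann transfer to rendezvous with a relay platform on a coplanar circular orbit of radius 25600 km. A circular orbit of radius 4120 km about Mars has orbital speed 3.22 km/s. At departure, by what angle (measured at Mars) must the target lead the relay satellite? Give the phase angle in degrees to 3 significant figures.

φ = 100°

From the circular-orbit relation v² = μ/r at r = 4120 km: μ = v²r = (3.22)² × 4120 = 42717.8 km³/s².
Transfer-ellipse semi-major axis a_t = (r₁ + r₂)/2 = (4120 + 25600)/2 = 14860 km.
The half-period of the transfer ellipse is t = π√(a_t³/μ) = 27534 s.
Target angular speed ω₂ = √(μ/r₂³) = 5.0460×10^-5 rad/s.
Angle swept by the target during transfer: ω₂·t = 1.3894 rad = 79.61°.
Arrival is 180° from departure on the ellipse, so φ = 180° − 79.61° = 100°.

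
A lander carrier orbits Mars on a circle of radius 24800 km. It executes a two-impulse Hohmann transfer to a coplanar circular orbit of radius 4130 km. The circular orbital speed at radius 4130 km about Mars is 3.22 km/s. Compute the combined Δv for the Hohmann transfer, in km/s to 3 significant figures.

From the circular-orbit relation v² = μ/r at r = 4130 km: μ = v²r = (3.22)² × 4130 = 42821.5 km³/s².
Transfer-ellipse semi-major axis a_t = (r₁ + r₂)/2 = (24800 + 4130)/2 = 14465 km.
Circular speed at r₁: v₁ = √(μ/r₁) = √(42821.5/24800) = 1.314 km/s.
Transfer-orbit speed at r₁ (vis-viva): v_a = √[μ(2/r₁ − 1/a_t)] = 0.7021 km/s.
First burn Δv₁ = |v_a − v₁| = 0.6119 km/s.
Circular speed at r₂: v₂ = √(μ/r₂) = 3.2200 km/s.
Transfer-orbit speed at r₂: v_p = √[μ(2/r₂ − 1/a_t)] = 4.2162 km/s.
Second burn Δv₂ = |v₂ − v_p| = 0.9962 km/s.
Δv = Δv₁ + Δv₂ = 0.6119 + 0.9962 = 1.608 km/s.

Δv = 1.61 km/s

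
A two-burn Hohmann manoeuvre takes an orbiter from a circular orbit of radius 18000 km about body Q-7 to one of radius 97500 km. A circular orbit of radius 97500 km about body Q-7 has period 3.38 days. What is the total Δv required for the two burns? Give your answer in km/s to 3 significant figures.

From Kepler's third law T² = 4π²r³/μ at r = 97500 km, T = 3.38 days = 3.38 × 86400 s = 2.92032×10^5 s: μ = 4π²r³/T² = 4.29055×10^5 km³/s².
Semi-major axis of the transfer orbit: a_t = (18000 + 97500)/2 = 57750 km.
Circular speed at r₁: v₁ = √(μ/r₁) = √(4.29055×10^5/18000) = 4.8823 km/s.
Transfer-orbit speed at r₁ (vis-viva equation): v_p = √[μ(2/r₁ − 1/a_t)] = 6.3438 km/s.
First burn Δv₁ = |v_p − v₁| = 1.4615 km/s.
At r₂, v₂ = √(μ/r₂) = 2.0978 km/s.
Transfer-orbit speed at r₂: v_a = √[μ(2/r₂ − 1/a_t)] = 1.1712 km/s.
Second burn Δv₂ = |v₂ − v_a| = 0.92660 km/s.
Δv = Δv₁ + Δv₂ = 1.4615 + 0.92660 = 2.388 km/s.

Δv = 2.39 km/s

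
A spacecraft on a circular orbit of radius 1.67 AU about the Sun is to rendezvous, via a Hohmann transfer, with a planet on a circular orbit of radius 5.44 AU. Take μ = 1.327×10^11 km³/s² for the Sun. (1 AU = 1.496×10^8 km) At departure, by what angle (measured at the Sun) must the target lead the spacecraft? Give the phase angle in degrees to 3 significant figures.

In km: r₁ = 1.67 × 1.496×10^8 = 2.49832×10^8 km; r₂ = 5.44 × 1.496×10^8 = 8.13824×10^8 km.
The Hohmann ellipse has a_t = (r₁ + r₂)/2 = 5.31828×10^8 km.
Transfer time t = π√(a_t³/μ) = 1.0577×10^8 s.
The target's mean motion on its circular orbit is ω₂ = √(μ/r₂³) = 1.5691×10^-8 rad/s.
Angle swept by the target during transfer: ω₂·t = 1.6596 rad = 95.09°.
The spacecraft traverses 180° on the transfer ellipse, so the target must lead by 180° − 95.09° = 84.9°.

φ = 84.9°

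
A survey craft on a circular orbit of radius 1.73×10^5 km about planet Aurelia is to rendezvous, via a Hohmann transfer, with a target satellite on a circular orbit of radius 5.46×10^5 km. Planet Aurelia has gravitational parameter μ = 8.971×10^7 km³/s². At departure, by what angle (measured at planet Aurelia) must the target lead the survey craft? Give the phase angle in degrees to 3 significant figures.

φ = 83.8°

The Hohmann ellipse has a_t = (r₁ + r₂)/2 = 3.595×10^5 km.
The half-period of the transfer ellipse is t = π√(a_t³/μ) = 71495.3 s.
Target angular speed ω₂ = √(μ/r₂³) = 2.34764×10^-5 rad/s.
Angle swept by the target during transfer: ω₂·t = 1.6785 rad = 96.17°.
Arrival is 180° from departure on the ellipse, so φ = 180° − 96.17° = 83.8°.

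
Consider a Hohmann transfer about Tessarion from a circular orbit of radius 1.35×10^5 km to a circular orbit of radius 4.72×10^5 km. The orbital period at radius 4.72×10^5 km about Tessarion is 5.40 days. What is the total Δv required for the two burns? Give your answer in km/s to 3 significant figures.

Δv = 5.05 km/s

From Kepler's third law T² = 4π²r³/μ at r = 4.72×10^5 km, T = 5.40 days = 5.40 × 86400 s = 4.6656×10^5 s: μ = 4π²r³/T² = 1.90709×10^7 km³/s².
The Hohmann ellipse has a_t = (r₁ + r₂)/2 = 3.035×10^5 km.
Circular speed at r₁: v₁ = √(μ/r₁) = √(1.90709×10^7/1.350×10^5) = 11.8855 km/s.
Transfer-orbit speed at r₁ (vis-viva equation): v_p = √[μ(2/r₁ − 1/a_t)] = 14.8221 km/s.
First burn Δv₁ = |v_p − v₁| = 2.937 km/s.
Circular speed at r₂: v₂ = √(μ/r₂) = 6.356 km/s.
Transfer-orbit speed at r₂: v_a = √[μ(2/r₂ − 1/a_t)] = 4.239 km/s.
Second burn Δv₂ = |v₂ − v_a| = 2.117 km/s.
Δv = Δv₁ + Δv₂ = 2.937 + 2.117 = 5.054 km/s.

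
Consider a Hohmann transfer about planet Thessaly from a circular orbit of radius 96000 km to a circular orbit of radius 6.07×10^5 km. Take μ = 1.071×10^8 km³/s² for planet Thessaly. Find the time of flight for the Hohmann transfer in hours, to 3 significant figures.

t = 17.6 hours

Semi-major axis of the transfer orbit: a_t = (96000 + 6.070×10^5)/2 = 3.515×10^5 km.
Half the transfer-orbit period gives t = π√(a_t³/μ) = 63260 s.
Converting: 63260 s ÷ 3600 s/hour = 17.6 hours.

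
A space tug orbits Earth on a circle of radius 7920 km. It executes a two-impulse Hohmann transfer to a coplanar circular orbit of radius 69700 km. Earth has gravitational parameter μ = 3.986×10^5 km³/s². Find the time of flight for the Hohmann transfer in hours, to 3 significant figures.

t = 10.6 hours

Semi-major axis of the transfer orbit: a_t = (7920 + 69700)/2 = 38810 km.
Half the transfer-orbit period gives t = π√(a_t³/μ) = 38040 s.
Converting: 38040 s ÷ 3600 s/hour = 10.6 hours.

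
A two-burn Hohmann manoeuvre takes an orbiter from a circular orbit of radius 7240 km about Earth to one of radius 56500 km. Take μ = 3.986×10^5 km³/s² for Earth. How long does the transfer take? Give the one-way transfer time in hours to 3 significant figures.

The Hohmann ellipse has a_t = (r₁ + r₂)/2 = 31870 km.
Half the transfer-orbit period gives t = π√(a_t³/μ) = 28310 s.
Converting: 28310 s ÷ 3600 s/hour = 7.86 hours.

t = 7.86 hours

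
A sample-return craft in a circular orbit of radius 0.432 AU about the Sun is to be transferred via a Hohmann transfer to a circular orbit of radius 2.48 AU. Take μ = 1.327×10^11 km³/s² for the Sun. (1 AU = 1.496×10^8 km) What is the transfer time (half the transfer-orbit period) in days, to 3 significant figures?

In km: r₁ = 0.432 × 1.496×10^8 = 6.46272×10^7 km; r₂ = 2.48 × 1.496×10^8 = 3.71008×10^8 km.
The Hohmann ellipse has a_t = (r₁ + r₂)/2 = 2.178176×10^8 km.
Transfer time t = π√(a_t³/μ) = π√((2.178176×10^8)³ / 1.327×10^11) = 2.772×10^7 s.
Converting: 2.772×10^7 s ÷ 86400 s/day = 321 days.

t = 321 days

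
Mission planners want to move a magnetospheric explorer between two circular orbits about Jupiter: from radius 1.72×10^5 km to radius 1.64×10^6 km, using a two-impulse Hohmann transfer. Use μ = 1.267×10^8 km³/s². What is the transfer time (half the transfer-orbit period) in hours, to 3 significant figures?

Transfer-ellipse semi-major axis a_t = (r₁ + r₂)/2 = (1.720×10^5 + 1.640×10^6)/2 = 9.060×10^5 km.
Half the transfer-orbit period gives t = π√(a_t³/μ) = 2.407×10^5 s.
Converting: 2.407×10^5 s ÷ 3600 s/hour = 66.9 hours.

t = 66.9 hours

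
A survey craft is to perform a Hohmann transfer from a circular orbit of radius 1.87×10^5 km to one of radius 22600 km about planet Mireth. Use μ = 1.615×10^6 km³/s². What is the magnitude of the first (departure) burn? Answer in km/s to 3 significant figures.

Δv₁ = 1.57 km/s

The Hohmann ellipse has a_t = (r₁ + r₂)/2 = 1.048×10^5 km.
On the circular orbit at r = 1.870×10^5 km, v_c = √(μ/r) = 2.939 km/s.
Transfer-orbit speed at the same r (vis-viva, a = a_t): v_t = √[μ(2/r − 1/a_t)] = 1.365 km/s.
Δv₁ = |v_t − v_c| = |1.365 − 2.939| = 1.574 km/s.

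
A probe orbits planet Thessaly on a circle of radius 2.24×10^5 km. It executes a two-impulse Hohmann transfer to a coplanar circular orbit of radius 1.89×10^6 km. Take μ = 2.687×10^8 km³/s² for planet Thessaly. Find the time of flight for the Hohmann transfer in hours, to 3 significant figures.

The Hohmann ellipse has a_t = (r₁ + r₂)/2 = 1.057×10^6 km.
Half the transfer-orbit period gives t = π√(a_t³/μ) = 2.083×10^5 s.
Converting: 2.083×10^5 s ÷ 3600 s/hour = 57.9 hours.

t = 57.9 hours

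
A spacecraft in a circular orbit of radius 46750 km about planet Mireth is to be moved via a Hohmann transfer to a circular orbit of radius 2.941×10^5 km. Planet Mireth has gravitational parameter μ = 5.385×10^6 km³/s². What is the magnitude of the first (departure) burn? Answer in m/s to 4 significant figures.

The Hohmann ellipse has a_t = (r₁ + r₂)/2 = 1.70425×10^5 km.
On the circular orbit at r = 46750 km, v_c = √(μ/r) = 10.733 km/s.
Vis-viva on the transfer ellipse at r = 46750 km gives v_t = √[μ(2/r − 1/a_t)] = 14.099 km/s.
Δv₁ = |v_t − v_c| = |14.099 − 10.733| = 3.366 km/s.

Δv₁ = 3366 m/s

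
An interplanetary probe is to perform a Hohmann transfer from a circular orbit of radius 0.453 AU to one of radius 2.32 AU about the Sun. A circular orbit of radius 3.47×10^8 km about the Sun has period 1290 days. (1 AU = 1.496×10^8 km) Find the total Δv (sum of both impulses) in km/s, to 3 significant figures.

From Kepler's third law T² = 4π²r³/μ at r = 3.47×10^8 km, T = 1290 days = 1290 × 86400 s = 1.11456×10^8 s: μ = 4π²r³/T² = 1.32783×10^11 km³/s².
In km: r₁ = 0.453 × 1.496×10^8 = 6.77688×10^7 km; r₂ = 2.32 × 1.496×10^8 = 3.47072×10^8 km.
Semi-major axis of the transfer orbit: a_t = (6.77688×10^7 + 3.47072×10^8)/2 = 2.074204×10^8 km.
At r₁ the circular-orbit speed is v₁ = √(μ/r₁) = 44.265 km/s.
On the transfer ellipse at r₁, v² = μ(2/r − 1/a) gives v_p = √[μ(2/r₁ − 1/a_t)] = 57.258 km/s.
First burn Δv₁ = |v_p − v₁| = 12.99 km/s.
At r₂, v₂ = √(μ/r₂) = 19.5596 km/s.
Transfer-orbit speed at r₂: v_a = √[μ(2/r₂ − 1/a_t)] = 11.1802 km/s.
Second burn Δv₂ = |v₂ − v_a| = 8.379 km/s.
Total Δv = Δv₁ + Δv₂ = 21.37 km/s.

Δv = 21.4 km/s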